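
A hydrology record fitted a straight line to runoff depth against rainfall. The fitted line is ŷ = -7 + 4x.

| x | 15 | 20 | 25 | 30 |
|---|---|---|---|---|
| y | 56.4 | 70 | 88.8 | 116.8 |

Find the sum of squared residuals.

x=15: ŷ = -7 + 4·15 = 53; e = 56.4 − 53 = 3.4
x=20: ŷ = -7 + 4·20 = 73; e = 70 − 73 = -3
x=25: ŷ = -7 + 4·25 = 93; e = 88.8 − 93 = -4.2
x=30: ŷ = -7 + 4·30 = 113; e = 116.8 − 113 = 3.8
SSE = 11.56 + 9 + 17.64 + 14.44 = 52.64

SSE = 52.64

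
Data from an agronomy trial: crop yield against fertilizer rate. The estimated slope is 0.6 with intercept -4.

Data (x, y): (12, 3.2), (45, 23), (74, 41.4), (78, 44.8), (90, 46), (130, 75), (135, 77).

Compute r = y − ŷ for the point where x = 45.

ŷ = -4 + 0.6·45 = 23
r = 23 − 23 = 0

r = 0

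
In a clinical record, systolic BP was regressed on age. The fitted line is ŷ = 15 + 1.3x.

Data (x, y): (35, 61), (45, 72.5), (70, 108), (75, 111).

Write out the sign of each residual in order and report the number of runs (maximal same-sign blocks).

x=35: ŷ = 15 + 1.3·35 = 60.5; e = 61 − 60.5 = 0.5
x=45: ŷ = 15 + 1.3·45 = 73.5; e = 72.5 − 73.5 = -1
x=70: ŷ = 15 + 1.3·70 = 106; e = 108 − 106 = 2
x=75: ŷ = 15 + 1.3·75 = 112.5; e = 111 − 112.5 = -1.5
Signs: + − + −
Runs: +×1, −×1, +×1, −×1 → 4

4 runs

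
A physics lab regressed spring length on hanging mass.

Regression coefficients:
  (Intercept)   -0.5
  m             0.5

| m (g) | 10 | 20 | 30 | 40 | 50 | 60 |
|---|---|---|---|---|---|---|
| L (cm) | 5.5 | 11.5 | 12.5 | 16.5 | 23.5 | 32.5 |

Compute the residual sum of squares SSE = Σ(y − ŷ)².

m=10: ŷ = -0.5 + 0.5·10 = 4.5; r = 5.5 − 4.5 = 1
m=20: ŷ = -0.5 + 0.5·20 = 9.5; r = 11.5 − 9.5 = 2
m=30: ŷ = -0.5 + 0.5·30 = 14.5; r = 12.5 − 14.5 = -2
m=40: ŷ = -0.5 + 0.5·40 = 19.5; r = 16.5 − 19.5 = -3
m=50: ŷ = -0.5 + 0.5·50 = 24.5; r = 23.5 − 24.5 = -1
m=60: ŷ = -0.5 + 0.5·60 = 29.5; r = 32.5 − 29.5 = 3
SSE = 1 + 4 + 4 + 9 + 1 + 9 = 28

SSE = 28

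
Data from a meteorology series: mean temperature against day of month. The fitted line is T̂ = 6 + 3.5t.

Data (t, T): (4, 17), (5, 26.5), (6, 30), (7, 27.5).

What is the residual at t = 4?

T̂ = 6 + 3.5·4 = 20
r = 17 − 20 = -3

r = -3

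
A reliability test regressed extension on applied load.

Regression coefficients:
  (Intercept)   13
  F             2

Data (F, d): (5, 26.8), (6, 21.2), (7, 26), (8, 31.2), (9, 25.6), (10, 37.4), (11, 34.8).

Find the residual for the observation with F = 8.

d̂ = 13 + 2·8 = 29
r = 31.2 − 29 = 2.2

r = 2.2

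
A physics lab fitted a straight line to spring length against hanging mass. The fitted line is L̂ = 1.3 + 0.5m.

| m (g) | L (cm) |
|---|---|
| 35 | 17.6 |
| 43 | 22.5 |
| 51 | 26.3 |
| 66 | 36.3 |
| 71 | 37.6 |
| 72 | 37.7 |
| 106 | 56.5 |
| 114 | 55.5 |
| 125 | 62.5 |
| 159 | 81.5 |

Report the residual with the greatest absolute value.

e = -2.8

m=35: L̂ = 1.3 + 0.5·35 = 18.8; e = 17.6 − 18.8 = -1.2
m=43: L̂ = 1.3 + 0.5·43 = 22.8; e = 22.5 − 22.8 = -0.3
m=51: L̂ = 1.3 + 0.5·51 = 26.8; e = 26.3 − 26.8 = -0.5
m=66: L̂ = 1.3 + 0.5·66 = 34.3; e = 36.3 − 34.3 = 2
m=71: L̂ = 1.3 + 0.5·71 = 36.8; e = 37.6 − 36.8 = 0.8
m=72: L̂ = 1.3 + 0.5·72 = 37.3; e = 37.7 − 37.3 = 0.4
m=106: L̂ = 1.3 + 0.5·106 = 54.3; e = 56.5 − 54.3 = 2.2
m=114: L̂ = 1.3 + 0.5·114 = 58.3; e = 55.5 − 58.3 = -2.8
m=125: L̂ = 1.3 + 0.5·125 = 63.8; e = 62.5 − 63.8 = -1.3
m=159: L̂ = 1.3 + 0.5·159 = 80.8; e = 81.5 − 80.8 = 0.7
Largest |e| is 2.8 at m = 114, residual -2.8.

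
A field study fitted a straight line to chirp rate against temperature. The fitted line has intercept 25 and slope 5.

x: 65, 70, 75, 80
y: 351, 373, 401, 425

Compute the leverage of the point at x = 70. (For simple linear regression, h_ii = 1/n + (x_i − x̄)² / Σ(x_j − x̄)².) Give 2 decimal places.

h = 0.30

x̄ = (65 + 70 + 75 + 80)/4 = 72.5
Σ(x − x̄)² = 56.25 + 6.25 + 6.25 + 56.25 = 125
h = 1/4 + (-2.5)²/125 = 0.25 + 0.05 = 0.30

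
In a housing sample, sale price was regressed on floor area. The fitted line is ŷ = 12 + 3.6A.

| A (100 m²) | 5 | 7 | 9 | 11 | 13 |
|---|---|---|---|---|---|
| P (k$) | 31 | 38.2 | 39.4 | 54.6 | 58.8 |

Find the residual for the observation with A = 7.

ŷ = 12 + 3.6·7 = 37.2
r = 38.2 − 37.2 = 1

r = 1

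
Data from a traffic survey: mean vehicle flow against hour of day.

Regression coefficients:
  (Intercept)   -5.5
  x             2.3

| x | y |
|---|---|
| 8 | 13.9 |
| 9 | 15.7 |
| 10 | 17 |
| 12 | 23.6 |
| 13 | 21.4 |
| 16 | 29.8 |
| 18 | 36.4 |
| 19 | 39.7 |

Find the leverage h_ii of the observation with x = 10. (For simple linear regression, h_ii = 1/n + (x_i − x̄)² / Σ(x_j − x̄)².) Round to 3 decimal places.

h = 0.206

x̄ = (8 + 9 + 10 + 12 + 13 + 16 + 18 + 19)/8 = 13.125
Σ(x − x̄)² = 26.2656 + 17.0156 + 9.76562 + 1.26562 + 0.015625 + 8.26562 + 23.7656 + 34.5156 = 120.875
h = 1/8 + (-3.125)²/120.875 = 0.125 + 0.0807911 = 0.206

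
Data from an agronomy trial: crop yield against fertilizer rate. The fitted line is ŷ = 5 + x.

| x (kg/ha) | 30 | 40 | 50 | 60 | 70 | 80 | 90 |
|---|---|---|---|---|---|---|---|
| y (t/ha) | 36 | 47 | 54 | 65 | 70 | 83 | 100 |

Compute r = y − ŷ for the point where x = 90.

ŷ = 5 + 90 = 95
r = 100 − 95 = 5

r = 5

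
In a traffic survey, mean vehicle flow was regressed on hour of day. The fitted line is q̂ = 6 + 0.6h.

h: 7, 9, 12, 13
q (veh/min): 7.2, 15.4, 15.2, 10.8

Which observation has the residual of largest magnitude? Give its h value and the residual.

h=7: q̂ = 6 + 0.6·7 = 10.2; e = 7.2 − 10.2 = -3
h=9: q̂ = 6 + 0.6·9 = 11.4; e = 15.4 − 11.4 = 4
h=12: q̂ = 6 + 0.6·12 = 13.2; e = 15.2 − 13.2 = 2
h=13: q̂ = 6 + 0.6·13 = 13.8; e = 10.8 − 13.8 = -3
Largest |e| is 4 at h = 9, residual 4.

h = 9, e = 4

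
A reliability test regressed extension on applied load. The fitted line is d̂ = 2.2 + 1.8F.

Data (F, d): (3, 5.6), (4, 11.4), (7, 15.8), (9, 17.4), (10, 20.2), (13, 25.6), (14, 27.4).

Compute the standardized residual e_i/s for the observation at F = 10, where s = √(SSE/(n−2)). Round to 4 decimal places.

F=3: d̂ = 2.2 + 1.8·3 = 7.6; e = 5.6 − 7.6 = -2
F=4: d̂ = 2.2 + 1.8·4 = 9.4; e = 11.4 − 9.4 = 2
F=7: d̂ = 2.2 + 1.8·7 = 14.8; e = 15.8 − 14.8 = 1
F=9: d̂ = 2.2 + 1.8·9 = 18.4; e = 17.4 − 18.4 = -1
F=10: d̂ = 2.2 + 1.8·10 = 20.2; e = 20.2 − 20.2 = 0
F=13: d̂ = 2.2 + 1.8·13 = 25.6; e = 25.6 − 25.6 = 0
F=14: d̂ = 2.2 + 1.8·14 = 27.4; e = 27.4 − 27.4 = 0
SSE = 4 + 4 + 1 + 1 + 0 + 0 + 0 = 10
s = √(10/5) = 1.41421
e/s = 0 / 1.41421 = 0.0000

0.0000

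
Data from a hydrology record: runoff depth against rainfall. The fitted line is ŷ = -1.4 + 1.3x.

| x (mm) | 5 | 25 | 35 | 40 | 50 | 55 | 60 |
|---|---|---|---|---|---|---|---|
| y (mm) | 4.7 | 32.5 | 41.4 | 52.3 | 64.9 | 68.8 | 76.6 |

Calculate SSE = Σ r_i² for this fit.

SSE = 15.68

x=5: ŷ = -1.4 + 1.3·5 = 5.1; r = 4.7 − 5.1 = -0.4
x=25: ŷ = -1.4 + 1.3·25 = 31.1; r = 32.5 − 31.1 = 1.4
x=35: ŷ = -1.4 + 1.3·35 = 44.1; r = 41.4 − 44.1 = -2.7
x=40: ŷ = -1.4 + 1.3·40 = 50.6; r = 52.3 − 50.6 = 1.7
x=50: ŷ = -1.4 + 1.3·50 = 63.6; r = 64.9 − 63.6 = 1.3
x=55: ŷ = -1.4 + 1.3·55 = 70.1; r = 68.8 − 70.1 = -1.3
x=60: ŷ = -1.4 + 1.3·60 = 76.6; r = 76.6 − 76.6 = 0
SSE = 0.16 + 1.96 + 7.29 + 2.89 + 1.69 + 1.69 + 0 = 15.68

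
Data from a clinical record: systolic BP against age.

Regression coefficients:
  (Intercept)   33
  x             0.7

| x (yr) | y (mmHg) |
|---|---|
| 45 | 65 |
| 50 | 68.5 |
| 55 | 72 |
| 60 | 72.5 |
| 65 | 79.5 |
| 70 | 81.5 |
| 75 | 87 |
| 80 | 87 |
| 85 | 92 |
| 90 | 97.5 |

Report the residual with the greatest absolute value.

e = -2.5

x=45: ŷ = 33 + 0.7·45 = 64.5; e = 65 − 64.5 = 0.5
x=50: ŷ = 33 + 0.7·50 = 68; e = 68.5 − 68 = 0.5
x=55: ŷ = 33 + 0.7·55 = 71.5; e = 72 − 71.5 = 0.5
x=60: ŷ = 33 + 0.7·60 = 75; e = 72.5 − 75 = -2.5
x=65: ŷ = 33 + 0.7·65 = 78.5; e = 79.5 − 78.5 = 1
x=70: ŷ = 33 + 0.7·70 = 82; e = 81.5 − 82 = -0.5
x=75: ŷ = 33 + 0.7·75 = 85.5; e = 87 − 85.5 = 1.5
x=80: ŷ = 33 + 0.7·80 = 89; e = 87 − 89 = -2
x=85: ŷ = 33 + 0.7·85 = 92.5; e = 92 − 92.5 = -0.5
x=90: ŷ = 33 + 0.7·90 = 96; e = 97.5 − 96 = 1.5
Largest |e| is 2.5 at x = 60, residual -2.5.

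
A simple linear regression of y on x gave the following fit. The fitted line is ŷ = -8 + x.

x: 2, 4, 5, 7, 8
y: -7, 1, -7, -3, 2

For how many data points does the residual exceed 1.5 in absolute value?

4

x=2: ŷ = -8 + 2 = -6; r = -7 − (-6) = -1
x=4: ŷ = -8 + 4 = -4; r = 1 − (-4) = 5
x=5: ŷ = -8 + 5 = -3; r = -7 − (-3) = -4
x=7: ŷ = -8 + 7 = -1; r = -3 − (-1) = -2
x=8: ŷ = -8 + 8 = 0; r = 2 − 0 = 2
|r| > 1.5: x=4 (|r|=5), x=5 (|r|=4), x=7 (|r|=2), x=8 (|r|=2) → 4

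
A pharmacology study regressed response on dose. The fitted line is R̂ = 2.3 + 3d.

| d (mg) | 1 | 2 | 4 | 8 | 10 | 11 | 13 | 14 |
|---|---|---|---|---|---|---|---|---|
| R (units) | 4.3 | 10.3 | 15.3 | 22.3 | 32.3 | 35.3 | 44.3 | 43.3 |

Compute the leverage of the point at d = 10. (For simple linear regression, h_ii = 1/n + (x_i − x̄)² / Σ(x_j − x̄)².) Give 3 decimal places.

d̄ = (1 + 2 + 4 + 8 + 10 + 11 + 13 + 14)/8 = 7.875
Σ(d − d̄)² = 47.2656 + 34.5156 + 15.0156 + 0.015625 + 4.51562 + 9.76562 + 26.2656 + 37.5156 = 174.875
h = 1/8 + (2.125)²/174.875 = 0.125 + 0.025822 = 0.151

h = 0.151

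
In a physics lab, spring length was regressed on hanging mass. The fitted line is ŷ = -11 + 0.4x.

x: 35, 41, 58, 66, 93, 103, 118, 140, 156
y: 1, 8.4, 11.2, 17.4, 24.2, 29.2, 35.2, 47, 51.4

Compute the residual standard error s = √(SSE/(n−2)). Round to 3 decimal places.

x=35: ŷ = -11 + 0.4·35 = 3; r = 1 − 3 = -2
x=41: ŷ = -11 + 0.4·41 = 5.4; r = 8.4 − 5.4 = 3
x=58: ŷ = -11 + 0.4·58 = 12.2; r = 11.2 − 12.2 = -1
x=66: ŷ = -11 + 0.4·66 = 15.4; r = 17.4 − 15.4 = 2
x=93: ŷ = -11 + 0.4·93 = 26.2; r = 24.2 − 26.2 = -2
x=103: ŷ = -11 + 0.4·103 = 30.2; r = 29.2 − 30.2 = -1
x=118: ŷ = -11 + 0.4·118 = 36.2; r = 35.2 − 36.2 = -1
x=140: ŷ = -11 + 0.4·140 = 45; r = 47 − 45 = 2
x=156: ŷ = -11 + 0.4·156 = 51.4; r = 51.4 − 51.4 = 0
SSE = 4 + 9 + 1 + 4 + 4 + 1 + 1 + 4 + 0 = 28
s = √(28/7) = √4 ≈ 2.000

s = 2.000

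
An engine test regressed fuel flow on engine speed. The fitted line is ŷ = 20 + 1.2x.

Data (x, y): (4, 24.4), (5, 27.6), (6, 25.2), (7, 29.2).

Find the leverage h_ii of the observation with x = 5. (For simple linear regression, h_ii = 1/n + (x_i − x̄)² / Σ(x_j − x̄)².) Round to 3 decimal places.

h = 0.300

x̄ = (4 + 5 + 6 + 7)/4 = 5.5
Σ(x − x̄)² = 2.25 + 0.25 + 0.25 + 2.25 = 5
h = 1/4 + (-0.5)²/5 = 0.25 + 0.05 = 0.300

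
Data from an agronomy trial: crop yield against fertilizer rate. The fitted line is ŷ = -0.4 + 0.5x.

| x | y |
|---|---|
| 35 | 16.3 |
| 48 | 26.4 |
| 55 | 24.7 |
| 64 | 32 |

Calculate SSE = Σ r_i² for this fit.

x=35: ŷ = -0.4 + 0.5·35 = 17.1; r = 16.3 − 17.1 = -0.8
x=48: ŷ = -0.4 + 0.5·48 = 23.6; r = 26.4 − 23.6 = 2.8
x=55: ŷ = -0.4 + 0.5·55 = 27.1; r = 24.7 − 27.1 = -2.4
x=64: ŷ = -0.4 + 0.5·64 = 31.6; r = 32 − 31.6 = 0.4
SSE = 0.64 + 7.84 + 5.76 + 0.16 = 14.4

SSE = 14.4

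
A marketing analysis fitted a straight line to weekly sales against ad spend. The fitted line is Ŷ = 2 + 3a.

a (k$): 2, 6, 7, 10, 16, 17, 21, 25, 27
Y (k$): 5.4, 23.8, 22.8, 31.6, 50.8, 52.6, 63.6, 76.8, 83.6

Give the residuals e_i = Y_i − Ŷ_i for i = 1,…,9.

a=2: Ŷ = 2 + 3·2 = 8; e = 5.4 − 8 = -2.6
a=6: Ŷ = 2 + 3·6 = 20; e = 23.8 − 20 = 3.8
a=7: Ŷ = 2 + 3·7 = 23; e = 22.8 − 23 = -0.2
a=10: Ŷ = 2 + 3·10 = 32; e = 31.6 − 32 = -0.4
a=16: Ŷ = 2 + 3·16 = 50; e = 50.8 − 50 = 0.8
a=17: Ŷ = 2 + 3·17 = 53; e = 52.6 − 53 = -0.4
a=21: Ŷ = 2 + 3·21 = 65; e = 63.6 − 65 = -1.4
a=25: Ŷ = 2 + 3·25 = 77; e = 76.8 − 77 = -0.2
a=27: Ŷ = 2 + 3·27 = 83; e = 83.6 − 83 = 0.6

-2.6, 3.8, -0.2, -0.4, 0.8, -0.4, -1.4, -0.2, 0.6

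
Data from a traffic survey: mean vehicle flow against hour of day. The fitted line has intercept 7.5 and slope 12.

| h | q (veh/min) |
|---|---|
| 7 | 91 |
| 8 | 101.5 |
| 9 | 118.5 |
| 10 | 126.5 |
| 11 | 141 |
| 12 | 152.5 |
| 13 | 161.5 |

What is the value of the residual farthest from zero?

r = 3

h=7: ŷ = 7.5 + 12·7 = 91.5; r = 91 − 91.5 = -0.5
h=8: ŷ = 7.5 + 12·8 = 103.5; r = 101.5 − 103.5 = -2
h=9: ŷ = 7.5 + 12·9 = 115.5; r = 118.5 − 115.5 = 3
h=10: ŷ = 7.5 + 12·10 = 127.5; r = 126.5 − 127.5 = -1
h=11: ŷ = 7.5 + 12·11 = 139.5; r = 141 − 139.5 = 1.5
h=12: ŷ = 7.5 + 12·12 = 151.5; r = 152.5 − 151.5 = 1
h=13: ŷ = 7.5 + 12·13 = 163.5; r = 161.5 − 163.5 = -2
Largest |r| is 3 at h = 9, residual 3.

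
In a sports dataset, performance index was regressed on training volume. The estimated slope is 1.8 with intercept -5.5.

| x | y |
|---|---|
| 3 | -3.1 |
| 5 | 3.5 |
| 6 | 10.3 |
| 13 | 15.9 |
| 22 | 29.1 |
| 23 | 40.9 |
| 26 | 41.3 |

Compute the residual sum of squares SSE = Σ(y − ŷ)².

SSE = 88

x=3: ŷ = -5.5 + 1.8·3 = -0.1; r = -3.1 − (-0.1) = -3
x=5: ŷ = -5.5 + 1.8·5 = 3.5; r = 3.5 − 3.5 = 0
x=6: ŷ = -5.5 + 1.8·6 = 5.3; r = 10.3 − 5.3 = 5
x=13: ŷ = -5.5 + 1.8·13 = 17.9; r = 15.9 − 17.9 = -2
x=22: ŷ = -5.5 + 1.8·22 = 34.1; r = 29.1 − 34.1 = -5
x=23: ŷ = -5.5 + 1.8·23 = 35.9; r = 40.9 − 35.9 = 5
x=26: ŷ = -5.5 + 1.8·26 = 41.3; r = 41.3 − 41.3 = 0
SSE = 9 + 0 + 25 + 4 + 25 + 25 + 0 = 88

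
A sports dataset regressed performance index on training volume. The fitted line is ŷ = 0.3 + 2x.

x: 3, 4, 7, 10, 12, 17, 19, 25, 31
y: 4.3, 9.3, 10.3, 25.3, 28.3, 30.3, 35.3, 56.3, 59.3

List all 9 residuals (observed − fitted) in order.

-2, 1, -4, 5, 4, -4, -3, 6, -3

x=3: ŷ = 0.3 + 2·3 = 6.3; e = 4.3 − 6.3 = -2
x=4: ŷ = 0.3 + 2·4 = 8.3; e = 9.3 − 8.3 = 1
x=7: ŷ = 0.3 + 2·7 = 14.3; e = 10.3 − 14.3 = -4
x=10: ŷ = 0.3 + 2·10 = 20.3; e = 25.3 − 20.3 = 5
x=12: ŷ = 0.3 + 2·12 = 24.3; e = 28.3 − 24.3 = 4
x=17: ŷ = 0.3 + 2·17 = 34.3; e = 30.3 − 34.3 = -4
x=19: ŷ = 0.3 + 2·19 = 38.3; e = 35.3 − 38.3 = -3
x=25: ŷ = 0.3 + 2·25 = 50.3; e = 56.3 − 50.3 = 6
x=31: ŷ = 0.3 + 2·31 = 62.3; e = 59.3 − 62.3 = -3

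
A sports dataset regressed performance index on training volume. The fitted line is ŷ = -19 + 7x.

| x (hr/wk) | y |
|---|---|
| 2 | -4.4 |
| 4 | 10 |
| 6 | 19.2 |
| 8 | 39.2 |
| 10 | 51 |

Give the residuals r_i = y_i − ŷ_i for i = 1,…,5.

0.6, 1, -3.8, 2.2, 0

x=2: ŷ = -19 + 7·2 = -5; r = -4.4 − (-5) = 0.6
x=4: ŷ = -19 + 7·4 = 9; r = 10 − 9 = 1
x=6: ŷ = -19 + 7·6 = 23; r = 19.2 − 23 = -3.8
x=8: ŷ = -19 + 7·8 = 37; r = 39.2 − 37 = 2.2
x=10: ŷ = -19 + 7·10 = 51; r = 51 − 51 = 0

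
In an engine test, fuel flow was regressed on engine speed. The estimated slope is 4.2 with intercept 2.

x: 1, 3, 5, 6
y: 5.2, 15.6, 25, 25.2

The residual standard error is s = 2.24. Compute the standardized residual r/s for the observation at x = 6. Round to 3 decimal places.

ŷ = 2 + 4.2·6 = 27.2
r = 25.2 − 27.2 = -2
r/s = -2 / 2.24 = -0.893

-0.893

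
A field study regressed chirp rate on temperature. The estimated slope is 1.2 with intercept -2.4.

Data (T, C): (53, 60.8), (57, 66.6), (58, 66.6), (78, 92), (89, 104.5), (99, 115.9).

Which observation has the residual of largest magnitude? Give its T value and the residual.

T=53: ŷ = -2.4 + 1.2·53 = 61.2; r = 60.8 − 61.2 = -0.4
T=57: ŷ = -2.4 + 1.2·57 = 66; r = 66.6 − 66 = 0.6
T=58: ŷ = -2.4 + 1.2·58 = 67.2; r = 66.6 − 67.2 = -0.6
T=78: ŷ = -2.4 + 1.2·78 = 91.2; r = 92 − 91.2 = 0.8
T=89: ŷ = -2.4 + 1.2·89 = 104.4; r = 104.5 − 104.4 = 0.1
T=99: ŷ = -2.4 + 1.2·99 = 116.4; r = 115.9 − 116.4 = -0.5
Largest |r| is 0.8 at T = 78, residual 0.8.

T = 78, r = 0.8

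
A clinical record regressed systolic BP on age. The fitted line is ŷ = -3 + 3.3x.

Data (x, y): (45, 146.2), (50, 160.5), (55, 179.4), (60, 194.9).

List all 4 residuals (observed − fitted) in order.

0.7, -1.5, 0.9, -0.1

x=45: ŷ = -3 + 3.3·45 = 145.5; e = 146.2 − 145.5 = 0.7
x=50: ŷ = -3 + 3.3·50 = 162; e = 160.5 − 162 = -1.5
x=55: ŷ = -3 + 3.3·55 = 178.5; e = 179.4 − 178.5 = 0.9
x=60: ŷ = -3 + 3.3·60 = 195; e = 194.9 − 195 = -0.1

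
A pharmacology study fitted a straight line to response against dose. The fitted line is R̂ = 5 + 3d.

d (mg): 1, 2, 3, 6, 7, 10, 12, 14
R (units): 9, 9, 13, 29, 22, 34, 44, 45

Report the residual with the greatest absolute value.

e = 6

d=1: R̂ = 5 + 3·1 = 8; e = 9 − 8 = 1
d=2: R̂ = 5 + 3·2 = 11; e = 9 − 11 = -2
d=3: R̂ = 5 + 3·3 = 14; e = 13 − 14 = -1
d=6: R̂ = 5 + 3·6 = 23; e = 29 − 23 = 6
d=7: R̂ = 5 + 3·7 = 26; e = 22 − 26 = -4
d=10: R̂ = 5 + 3·10 = 35; e = 34 − 35 = -1
d=12: R̂ = 5 + 3·12 = 41; e = 44 − 41 = 3
d=14: R̂ = 5 + 3·14 = 47; e = 45 − 47 = -2
Largest |e| is 6 at d = 6, residual 6.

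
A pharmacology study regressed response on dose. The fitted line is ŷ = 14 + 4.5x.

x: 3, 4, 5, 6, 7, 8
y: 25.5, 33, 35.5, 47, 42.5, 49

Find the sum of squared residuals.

x=3: ŷ = 14 + 4.5·3 = 27.5; e = 25.5 − 27.5 = -2
x=4: ŷ = 14 + 4.5·4 = 32; e = 33 − 32 = 1
x=5: ŷ = 14 + 4.5·5 = 36.5; e = 35.5 − 36.5 = -1
x=6: ŷ = 14 + 4.5·6 = 41; e = 47 − 41 = 6
x=7: ŷ = 14 + 4.5·7 = 45.5; e = 42.5 − 45.5 = -3
x=8: ŷ = 14 + 4.5·8 = 50; e = 49 − 50 = -1
SSE = 4 + 1 + 1 + 36 + 9 + 1 = 52

SSE = 52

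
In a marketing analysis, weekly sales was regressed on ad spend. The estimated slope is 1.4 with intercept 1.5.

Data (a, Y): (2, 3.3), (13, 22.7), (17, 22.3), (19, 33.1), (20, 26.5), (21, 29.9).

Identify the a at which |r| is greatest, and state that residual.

a = 19, r = 5

a=2: Ŷ = 1.5 + 1.4·2 = 4.3; r = 3.3 − 4.3 = -1
a=13: Ŷ = 1.5 + 1.4·13 = 19.7; r = 22.7 − 19.7 = 3
a=17: Ŷ = 1.5 + 1.4·17 = 25.3; r = 22.3 − 25.3 = -3
a=19: Ŷ = 1.5 + 1.4·19 = 28.1; r = 33.1 − 28.1 = 5
a=20: Ŷ = 1.5 + 1.4·20 = 29.5; r = 26.5 − 29.5 = -3
a=21: Ŷ = 1.5 + 1.4·21 = 30.9; r = 29.9 − 30.9 = -1
Largest |r| is 5 at a = 19, residual 5.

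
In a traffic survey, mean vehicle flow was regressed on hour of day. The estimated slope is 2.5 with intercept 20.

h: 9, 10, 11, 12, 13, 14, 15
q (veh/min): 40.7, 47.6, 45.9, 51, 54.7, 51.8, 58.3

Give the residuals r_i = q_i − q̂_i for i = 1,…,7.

-1.8, 2.6, -1.6, 1, 2.2, -3.2, 0.8

h=9: q̂ = 20 + 2.5·9 = 42.5; r = 40.7 − 42.5 = -1.8
h=10: q̂ = 20 + 2.5·10 = 45; r = 47.6 − 45 = 2.6
h=11: q̂ = 20 + 2.5·11 = 47.5; r = 45.9 − 47.5 = -1.6
h=12: q̂ = 20 + 2.5·12 = 50; r = 51 − 50 = 1
h=13: q̂ = 20 + 2.5·13 = 52.5; r = 54.7 − 52.5 = 2.2
h=14: q̂ = 20 + 2.5·14 = 55; r = 51.8 − 55 = -3.2
h=15: q̂ = 20 + 2.5·15 = 57.5; r = 58.3 − 57.5 = 0.8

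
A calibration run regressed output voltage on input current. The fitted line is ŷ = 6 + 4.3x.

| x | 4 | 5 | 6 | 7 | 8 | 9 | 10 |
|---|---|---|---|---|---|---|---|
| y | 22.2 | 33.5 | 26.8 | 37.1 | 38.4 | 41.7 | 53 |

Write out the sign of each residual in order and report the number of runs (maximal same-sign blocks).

x=4: ŷ = 6 + 4.3·4 = 23.2; e = 22.2 − 23.2 = -1
x=5: ŷ = 6 + 4.3·5 = 27.5; e = 33.5 − 27.5 = 6
x=6: ŷ = 6 + 4.3·6 = 31.8; e = 26.8 − 31.8 = -5
x=7: ŷ = 6 + 4.3·7 = 36.1; e = 37.1 − 36.1 = 1
x=8: ŷ = 6 + 4.3·8 = 40.4; e = 38.4 − 40.4 = -2
x=9: ŷ = 6 + 4.3·9 = 44.7; e = 41.7 − 44.7 = -3
x=10: ŷ = 6 + 4.3·10 = 49; e = 53 − 49 = 4
Signs: − + − + − − +
Runs: −×1, +×1, −×1, +×1, −×2, +×1 → 6

6 runs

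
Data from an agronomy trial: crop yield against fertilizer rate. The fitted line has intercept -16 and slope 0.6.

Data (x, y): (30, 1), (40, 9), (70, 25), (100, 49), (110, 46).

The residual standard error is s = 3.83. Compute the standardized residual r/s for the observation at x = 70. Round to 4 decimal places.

ŷ = -16 + 0.6·70 = 26
r = 25 − 26 = -1
r/s = -1 / 3.83 = -0.2611

-0.2611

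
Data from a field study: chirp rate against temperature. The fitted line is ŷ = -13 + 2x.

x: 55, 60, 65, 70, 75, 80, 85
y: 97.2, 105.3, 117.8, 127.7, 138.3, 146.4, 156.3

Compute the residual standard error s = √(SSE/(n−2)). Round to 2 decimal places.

x=55: ŷ = -13 + 2·55 = 97; e = 97.2 − 97 = 0.2
x=60: ŷ = -13 + 2·60 = 107; e = 105.3 − 107 = -1.7
x=65: ŷ = -13 + 2·65 = 117; e = 117.8 − 117 = 0.8
x=70: ŷ = -13 + 2·70 = 127; e = 127.7 − 127 = 0.7
x=75: ŷ = -13 + 2·75 = 137; e = 138.3 − 137 = 1.3
x=80: ŷ = -13 + 2·80 = 147; e = 146.4 − 147 = -0.6
x=85: ŷ = -13 + 2·85 = 157; e = 156.3 − 157 = -0.7
SSE = 0.04 + 2.89 + 0.64 + 0.49 + 1.69 + 0.36 + 0.49 = 6.6
s = √(6.6/5) = √1.32 ≈ 1.15

s = 1.15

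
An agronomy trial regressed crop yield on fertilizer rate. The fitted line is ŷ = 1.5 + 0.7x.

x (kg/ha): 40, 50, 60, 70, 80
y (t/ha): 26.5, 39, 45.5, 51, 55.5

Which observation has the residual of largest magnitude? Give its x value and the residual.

x=40: ŷ = 1.5 + 0.7·40 = 29.5; e = 26.5 − 29.5 = -3
x=50: ŷ = 1.5 + 0.7·50 = 36.5; e = 39 − 36.5 = 2.5
x=60: ŷ = 1.5 + 0.7·60 = 43.5; e = 45.5 − 43.5 = 2
x=70: ŷ = 1.5 + 0.7·70 = 50.5; e = 51 − 50.5 = 0.5
x=80: ŷ = 1.5 + 0.7·80 = 57.5; e = 55.5 − 57.5 = -2
Largest |e| is 3 at x = 40, residual -3.

x = 40, e = -3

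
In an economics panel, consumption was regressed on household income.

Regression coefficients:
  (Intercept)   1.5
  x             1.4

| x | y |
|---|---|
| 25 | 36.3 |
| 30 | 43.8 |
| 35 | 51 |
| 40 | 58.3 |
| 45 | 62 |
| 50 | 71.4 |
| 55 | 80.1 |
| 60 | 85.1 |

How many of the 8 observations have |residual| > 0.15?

7

x=25: ŷ = 1.5 + 1.4·25 = 36.5; e = 36.3 − 36.5 = -0.2
x=30: ŷ = 1.5 + 1.4·30 = 43.5; e = 43.8 − 43.5 = 0.3
x=35: ŷ = 1.5 + 1.4·35 = 50.5; e = 51 − 50.5 = 0.5
x=40: ŷ = 1.5 + 1.4·40 = 57.5; e = 58.3 − 57.5 = 0.8
x=45: ŷ = 1.5 + 1.4·45 = 64.5; e = 62 − 64.5 = -2.5
x=50: ŷ = 1.5 + 1.4·50 = 71.5; e = 71.4 − 71.5 = -0.1
x=55: ŷ = 1.5 + 1.4·55 = 78.5; e = 80.1 − 78.5 = 1.6
x=60: ŷ = 1.5 + 1.4·60 = 85.5; e = 85.1 − 85.5 = -0.4
|e| > 0.15: x=25 (|e|=0.2), x=30 (|e|=0.3), x=35 (|e|=0.5), x=40 (|e|=0.8), x=45 (|e|=2.5), x=55 (|e|=1.6), x=60 (|e|=0.4) → 7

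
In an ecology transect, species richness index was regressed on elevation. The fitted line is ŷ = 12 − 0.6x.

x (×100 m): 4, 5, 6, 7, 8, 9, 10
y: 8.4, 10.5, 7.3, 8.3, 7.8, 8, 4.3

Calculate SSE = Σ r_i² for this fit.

SSE = 10.36

x=4: ŷ = 12 − 0.6·4 = 9.6; r = 8.4 − 9.6 = -1.2
x=5: ŷ = 12 − 0.6·5 = 9; r = 10.5 − 9 = 1.5
x=6: ŷ = 12 − 0.6·6 = 8.4; r = 7.3 − 8.4 = -1.1
x=7: ŷ = 12 − 0.6·7 = 7.8; r = 8.3 − 7.8 = 0.5
x=8: ŷ = 12 − 0.6·8 = 7.2; r = 7.8 − 7.2 = 0.6
x=9: ŷ = 12 − 0.6·9 = 6.6; r = 8 − 6.6 = 1.4
x=10: ŷ = 12 − 0.6·10 = 6; r = 4.3 − 6 = -1.7
SSE = 1.44 + 2.25 + 1.21 + 0.25 + 0.36 + 1.96 + 2.89 = 10.36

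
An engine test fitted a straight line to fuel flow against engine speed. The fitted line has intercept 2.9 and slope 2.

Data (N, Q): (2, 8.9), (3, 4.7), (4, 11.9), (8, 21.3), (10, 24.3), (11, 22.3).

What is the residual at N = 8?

r = 2.4

ŷ = 2.9 + 2·8 = 18.9
r = 21.3 − 18.9 = 2.4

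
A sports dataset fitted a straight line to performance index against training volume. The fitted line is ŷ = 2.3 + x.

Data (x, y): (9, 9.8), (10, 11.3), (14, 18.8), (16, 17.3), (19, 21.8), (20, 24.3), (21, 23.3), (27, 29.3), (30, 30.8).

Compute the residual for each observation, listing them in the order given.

x=9: ŷ = 2.3 + 9 = 11.3; e = 9.8 − 11.3 = -1.5
x=10: ŷ = 2.3 + 10 = 12.3; e = 11.3 − 12.3 = -1
x=14: ŷ = 2.3 + 14 = 16.3; e = 18.8 − 16.3 = 2.5
x=16: ŷ = 2.3 + 16 = 18.3; e = 17.3 − 18.3 = -1
x=19: ŷ = 2.3 + 19 = 21.3; e = 21.8 − 21.3 = 0.5
x=20: ŷ = 2.3 + 20 = 22.3; e = 24.3 − 22.3 = 2
x=21: ŷ = 2.3 + 21 = 23.3; e = 23.3 − 23.3 = 0
x=27: ŷ = 2.3 + 27 = 29.3; e = 29.3 − 29.3 = 0
x=30: ŷ = 2.3 + 30 = 32.3; e = 30.8 − 32.3 = -1.5

-1.5, -1, 2.5, -1, 0.5, 2, 0, 0, -1.5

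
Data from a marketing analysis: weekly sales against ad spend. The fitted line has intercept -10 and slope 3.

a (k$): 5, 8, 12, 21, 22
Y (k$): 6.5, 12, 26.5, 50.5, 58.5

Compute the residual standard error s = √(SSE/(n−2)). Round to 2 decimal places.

a=5: ŷ = -10 + 3·5 = 5; r = 6.5 − 5 = 1.5
a=8: ŷ = -10 + 3·8 = 14; r = 12 − 14 = -2
a=12: ŷ = -10 + 3·12 = 26; r = 26.5 − 26 = 0.5
a=21: ŷ = -10 + 3·21 = 53; r = 50.5 − 53 = -2.5
a=22: ŷ = -10 + 3·22 = 56; r = 58.5 − 56 = 2.5
SSE = 2.25 + 4 + 0.25 + 6.25 + 6.25 = 19
s = √(19/3) = √6.33333 ≈ 2.52

s = 2.52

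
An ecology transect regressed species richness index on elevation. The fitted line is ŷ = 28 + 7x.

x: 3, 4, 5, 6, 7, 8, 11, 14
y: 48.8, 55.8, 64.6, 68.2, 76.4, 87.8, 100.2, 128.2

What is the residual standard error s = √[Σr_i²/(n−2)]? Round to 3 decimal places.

x=3: ŷ = 28 + 7·3 = 49; r = 48.8 − 49 = -0.2
x=4: ŷ = 28 + 7·4 = 56; r = 55.8 − 56 = -0.2
x=5: ŷ = 28 + 7·5 = 63; r = 64.6 − 63 = 1.6
x=6: ŷ = 28 + 7·6 = 70; r = 68.2 − 70 = -1.8
x=7: ŷ = 28 + 7·7 = 77; r = 76.4 − 77 = -0.6
x=8: ŷ = 28 + 7·8 = 84; r = 87.8 − 84 = 3.8
x=11: ŷ = 28 + 7·11 = 105; r = 100.2 − 105 = -4.8
x=14: ŷ = 28 + 7·14 = 126; r = 128.2 − 126 = 2.2
SSE = 0.04 + 0.04 + 2.56 + 3.24 + 0.36 + 14.44 + 23.04 + 4.84 = 48.56
s = √(48.56/6) = √8.09333 ≈ 2.845

s = 2.845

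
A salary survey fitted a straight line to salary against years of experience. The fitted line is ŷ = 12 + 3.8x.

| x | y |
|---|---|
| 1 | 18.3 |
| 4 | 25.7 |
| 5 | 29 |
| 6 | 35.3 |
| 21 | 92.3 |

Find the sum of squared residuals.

SSE = 13

x=1: ŷ = 12 + 3.8·1 = 15.8; r = 18.3 − 15.8 = 2.5
x=4: ŷ = 12 + 3.8·4 = 27.2; r = 25.7 − 27.2 = -1.5
x=5: ŷ = 12 + 3.8·5 = 31; r = 29 − 31 = -2
x=6: ŷ = 12 + 3.8·6 = 34.8; r = 35.3 − 34.8 = 0.5
x=21: ŷ = 12 + 3.8·21 = 91.8; r = 92.3 − 91.8 = 0.5
SSE = 6.25 + 2.25 + 4 + 0.25 + 0.25 = 13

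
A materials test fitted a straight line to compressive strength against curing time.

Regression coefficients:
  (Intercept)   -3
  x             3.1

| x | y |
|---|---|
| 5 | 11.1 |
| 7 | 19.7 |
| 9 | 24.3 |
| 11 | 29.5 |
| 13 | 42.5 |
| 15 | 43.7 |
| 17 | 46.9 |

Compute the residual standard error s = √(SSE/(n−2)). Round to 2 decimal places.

x=5: ŷ = -3 + 3.1·5 = 12.5; r = 11.1 − 12.5 = -1.4
x=7: ŷ = -3 + 3.1·7 = 18.7; r = 19.7 − 18.7 = 1
x=9: ŷ = -3 + 3.1·9 = 24.9; r = 24.3 − 24.9 = -0.6
x=11: ŷ = -3 + 3.1·11 = 31.1; r = 29.5 − 31.1 = -1.6
x=13: ŷ = -3 + 3.1·13 = 37.3; r = 42.5 − 37.3 = 5.2
x=15: ŷ = -3 + 3.1·15 = 43.5; r = 43.7 − 43.5 = 0.2
x=17: ŷ = -3 + 3.1·17 = 49.7; r = 46.9 − 49.7 = -2.8
SSE = 1.96 + 1 + 0.36 + 2.56 + 27.04 + 0.04 + 7.84 = 40.8
s = √(40.8/5) = √8.16 ≈ 2.86

s = 2.86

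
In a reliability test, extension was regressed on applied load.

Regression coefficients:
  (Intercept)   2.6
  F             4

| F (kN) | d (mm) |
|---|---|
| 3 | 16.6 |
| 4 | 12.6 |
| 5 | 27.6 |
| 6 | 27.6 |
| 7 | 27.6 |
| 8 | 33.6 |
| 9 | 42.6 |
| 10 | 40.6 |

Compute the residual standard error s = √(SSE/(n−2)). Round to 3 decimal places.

s = 4.000

F=3: d̂ = 2.6 + 4·3 = 14.6; e = 16.6 − 14.6 = 2
F=4: d̂ = 2.6 + 4·4 = 18.6; e = 12.6 − 18.6 = -6
F=5: d̂ = 2.6 + 4·5 = 22.6; e = 27.6 − 22.6 = 5
F=6: d̂ = 2.6 + 4·6 = 26.6; e = 27.6 − 26.6 = 1
F=7: d̂ = 2.6 + 4·7 = 30.6; e = 27.6 − 30.6 = -3
F=8: d̂ = 2.6 + 4·8 = 34.6; e = 33.6 − 34.6 = -1
F=9: d̂ = 2.6 + 4·9 = 38.6; e = 42.6 − 38.6 = 4
F=10: d̂ = 2.6 + 4·10 = 42.6; e = 40.6 − 42.6 = -2
SSE = 4 + 36 + 25 + 1 + 9 + 1 + 16 + 4 = 96
s = √(96/6) = √16 ≈ 4.000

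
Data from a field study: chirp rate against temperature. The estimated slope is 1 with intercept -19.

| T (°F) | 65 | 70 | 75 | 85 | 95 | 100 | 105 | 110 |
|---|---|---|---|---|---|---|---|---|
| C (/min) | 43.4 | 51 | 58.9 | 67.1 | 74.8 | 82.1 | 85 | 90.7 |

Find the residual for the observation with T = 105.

r = -1

Ĉ = -19 + 105 = 86
r = 85 − 86 = -1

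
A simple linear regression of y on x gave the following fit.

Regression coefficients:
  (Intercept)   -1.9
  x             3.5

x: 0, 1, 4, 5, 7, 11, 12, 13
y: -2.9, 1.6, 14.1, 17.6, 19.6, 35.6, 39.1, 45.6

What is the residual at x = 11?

e = -1

ŷ = -1.9 + 3.5·11 = 36.6
e = 35.6 − 36.6 = -1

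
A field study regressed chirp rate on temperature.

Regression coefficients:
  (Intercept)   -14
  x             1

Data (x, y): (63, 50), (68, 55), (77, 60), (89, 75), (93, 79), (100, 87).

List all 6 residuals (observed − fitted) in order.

1, 1, -3, 0, 0, 1

x=63: ŷ = -14 + 63 = 49; r = 50 − 49 = 1
x=68: ŷ = -14 + 68 = 54; r = 55 − 54 = 1
x=77: ŷ = -14 + 77 = 63; r = 60 − 63 = -3
x=89: ŷ = -14 + 89 = 75; r = 75 − 75 = 0
x=93: ŷ = -14 + 93 = 79; r = 79 − 79 = 0
x=100: ŷ = -14 + 100 = 86; r = 87 − 86 = 1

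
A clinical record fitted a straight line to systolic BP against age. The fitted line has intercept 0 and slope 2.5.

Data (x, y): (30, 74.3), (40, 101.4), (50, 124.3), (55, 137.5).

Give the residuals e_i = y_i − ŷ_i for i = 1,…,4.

x=30: ŷ = 2.5·30 = 75; e = 74.3 − 75 = -0.7
x=40: ŷ = 2.5·40 = 100; e = 101.4 − 100 = 1.4
x=50: ŷ = 2.5·50 = 125; e = 124.3 − 125 = -0.7
x=55: ŷ = 2.5·55 = 137.5; e = 137.5 − 137.5 = 0

-0.7, 1.4, -0.7, 0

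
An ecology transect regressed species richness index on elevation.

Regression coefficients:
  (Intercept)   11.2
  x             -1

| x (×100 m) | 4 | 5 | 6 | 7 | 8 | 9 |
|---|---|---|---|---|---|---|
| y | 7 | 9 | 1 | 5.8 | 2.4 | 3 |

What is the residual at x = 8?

ŷ = 11.2 − 8 = 3.2
e = 2.4 − 3.2 = -0.8

e = -0.8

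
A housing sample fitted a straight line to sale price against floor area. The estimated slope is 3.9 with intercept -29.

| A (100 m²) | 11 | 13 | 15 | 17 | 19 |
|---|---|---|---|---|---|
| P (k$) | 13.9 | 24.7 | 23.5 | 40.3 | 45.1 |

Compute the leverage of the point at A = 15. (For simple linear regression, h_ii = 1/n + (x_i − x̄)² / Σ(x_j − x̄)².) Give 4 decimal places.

h = 0.2000

Ā = (11 + 13 + 15 + 17 + 19)/5 = 15
Σ(A − Ā)² = 16 + 4 + 0 + 4 + 16 = 40
h = 1/5 + (0)²/40 = 0.2 + 0 = 0.2000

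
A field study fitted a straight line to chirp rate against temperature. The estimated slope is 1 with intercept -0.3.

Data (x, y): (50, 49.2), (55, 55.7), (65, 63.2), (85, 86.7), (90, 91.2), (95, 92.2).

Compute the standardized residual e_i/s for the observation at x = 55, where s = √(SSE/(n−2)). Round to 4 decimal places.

x=50: ŷ = -0.3 + 50 = 49.7; e = 49.2 − 49.7 = -0.5
x=55: ŷ = -0.3 + 55 = 54.7; e = 55.7 − 54.7 = 1
x=65: ŷ = -0.3 + 65 = 64.7; e = 63.2 − 64.7 = -1.5
x=85: ŷ = -0.3 + 85 = 84.7; e = 86.7 − 84.7 = 2
x=90: ŷ = -0.3 + 90 = 89.7; e = 91.2 − 89.7 = 1.5
x=95: ŷ = -0.3 + 95 = 94.7; e = 92.2 − 94.7 = -2.5
SSE = 0.25 + 1 + 2.25 + 4 + 2.25 + 6.25 = 16
s = √(16/4) = 2
e/s = 1 / 2 = 0.5000

0.5000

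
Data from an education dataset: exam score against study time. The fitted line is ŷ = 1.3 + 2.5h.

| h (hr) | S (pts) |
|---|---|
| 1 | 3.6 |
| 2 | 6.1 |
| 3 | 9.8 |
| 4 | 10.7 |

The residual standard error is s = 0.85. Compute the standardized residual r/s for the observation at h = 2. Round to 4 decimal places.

-0.2353

ŷ = 1.3 + 2.5·2 = 6.3
r = 6.1 − 6.3 = -0.2
r/s = -0.2 / 0.85 = -0.2353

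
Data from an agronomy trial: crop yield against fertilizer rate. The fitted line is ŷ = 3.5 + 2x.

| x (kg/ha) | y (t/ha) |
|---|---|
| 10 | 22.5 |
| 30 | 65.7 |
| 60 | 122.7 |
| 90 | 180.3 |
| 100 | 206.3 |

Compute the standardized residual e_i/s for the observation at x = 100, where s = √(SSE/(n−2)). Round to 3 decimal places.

0.979

x=10: ŷ = 3.5 + 2·10 = 23.5; e = 22.5 − 23.5 = -1
x=30: ŷ = 3.5 + 2·30 = 63.5; e = 65.7 − 63.5 = 2.2
x=60: ŷ = 3.5 + 2·60 = 123.5; e = 122.7 − 123.5 = -0.8
x=90: ŷ = 3.5 + 2·90 = 183.5; e = 180.3 − 183.5 = -3.2
x=100: ŷ = 3.5 + 2·100 = 203.5; e = 206.3 − 203.5 = 2.8
SSE = 1 + 4.84 + 0.64 + 10.24 + 7.84 = 24.56
s = √(24.56/3) = 2.86124
e/s = 2.8 / 2.86124 = 0.979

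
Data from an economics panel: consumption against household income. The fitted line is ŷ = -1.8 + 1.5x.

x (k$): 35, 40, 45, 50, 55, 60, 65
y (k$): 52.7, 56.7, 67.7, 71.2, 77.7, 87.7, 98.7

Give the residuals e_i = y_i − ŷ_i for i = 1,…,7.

2, -1.5, 2, -2, -3, -0.5, 3

x=35: ŷ = -1.8 + 1.5·35 = 50.7; e = 52.7 − 50.7 = 2
x=40: ŷ = -1.8 + 1.5·40 = 58.2; e = 56.7 − 58.2 = -1.5
x=45: ŷ = -1.8 + 1.5·45 = 65.7; e = 67.7 − 65.7 = 2
x=50: ŷ = -1.8 + 1.5·50 = 73.2; e = 71.2 − 73.2 = -2
x=55: ŷ = -1.8 + 1.5·55 = 80.7; e = 77.7 − 80.7 = -3
x=60: ŷ = -1.8 + 1.5·60 = 88.2; e = 87.7 − 88.2 = -0.5
x=65: ŷ = -1.8 + 1.5·65 = 95.7; e = 98.7 − 95.7 = 3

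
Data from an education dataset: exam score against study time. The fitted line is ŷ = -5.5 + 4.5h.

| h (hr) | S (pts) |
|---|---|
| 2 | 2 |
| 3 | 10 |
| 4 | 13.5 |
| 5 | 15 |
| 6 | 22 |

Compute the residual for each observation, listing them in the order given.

-1.5, 2, 1, -2, 0.5

h=2: ŷ = -5.5 + 4.5·2 = 3.5; e = 2 − 3.5 = -1.5
h=3: ŷ = -5.5 + 4.5·3 = 8; e = 10 − 8 = 2
h=4: ŷ = -5.5 + 4.5·4 = 12.5; e = 13.5 − 12.5 = 1
h=5: ŷ = -5.5 + 4.5·5 = 17; e = 15 − 17 = -2
h=6: ŷ = -5.5 + 4.5·6 = 21.5; e = 22 − 21.5 = 0.5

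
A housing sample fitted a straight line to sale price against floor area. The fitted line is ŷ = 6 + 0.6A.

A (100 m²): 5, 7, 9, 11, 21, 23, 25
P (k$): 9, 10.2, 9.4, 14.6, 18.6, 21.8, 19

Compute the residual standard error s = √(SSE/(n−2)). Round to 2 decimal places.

A=5: ŷ = 6 + 0.6·5 = 9; e = 9 − 9 = 0
A=7: ŷ = 6 + 0.6·7 = 10.2; e = 10.2 − 10.2 = 0
A=9: ŷ = 6 + 0.6·9 = 11.4; e = 9.4 − 11.4 = -2
A=11: ŷ = 6 + 0.6·11 = 12.6; e = 14.6 − 12.6 = 2
A=21: ŷ = 6 + 0.6·21 = 18.6; e = 18.6 − 18.6 = 0
A=23: ŷ = 6 + 0.6·23 = 19.8; e = 21.8 − 19.8 = 2
A=25: ŷ = 6 + 0.6·25 = 21; e = 19 − 21 = -2
SSE = 0 + 0 + 4 + 4 + 0 + 4 + 4 = 16
s = √(16/5) = √3.2 ≈ 1.79

s = 1.79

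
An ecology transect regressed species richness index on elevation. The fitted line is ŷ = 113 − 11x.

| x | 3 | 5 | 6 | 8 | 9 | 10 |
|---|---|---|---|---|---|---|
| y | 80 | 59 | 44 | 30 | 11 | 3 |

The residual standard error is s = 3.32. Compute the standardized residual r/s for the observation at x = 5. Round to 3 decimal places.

ŷ = 113 − 11·5 = 58
r = 59 − 58 = 1
r/s = 1 / 3.32 = 0.301

0.301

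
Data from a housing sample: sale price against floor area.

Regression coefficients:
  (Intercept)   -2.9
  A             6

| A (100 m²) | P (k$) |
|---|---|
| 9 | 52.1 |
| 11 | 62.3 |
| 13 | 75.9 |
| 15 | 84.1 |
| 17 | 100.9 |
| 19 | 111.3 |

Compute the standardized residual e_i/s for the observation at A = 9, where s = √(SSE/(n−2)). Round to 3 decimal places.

A=9: P̂ = -2.9 + 6·9 = 51.1; e = 52.1 − 51.1 = 1
A=11: P̂ = -2.9 + 6·11 = 63.1; e = 62.3 − 63.1 = -0.8
A=13: P̂ = -2.9 + 6·13 = 75.1; e = 75.9 − 75.1 = 0.8
A=15: P̂ = -2.9 + 6·15 = 87.1; e = 84.1 − 87.1 = -3
A=17: P̂ = -2.9 + 6·17 = 99.1; e = 100.9 − 99.1 = 1.8
A=19: P̂ = -2.9 + 6·19 = 111.1; e = 111.3 − 111.1 = 0.2
SSE = 1 + 0.64 + 0.64 + 9 + 3.24 + 0.04 = 14.56
s = √(14.56/4) = 1.90788
e/s = 1 / 1.90788 = 0.524

0.524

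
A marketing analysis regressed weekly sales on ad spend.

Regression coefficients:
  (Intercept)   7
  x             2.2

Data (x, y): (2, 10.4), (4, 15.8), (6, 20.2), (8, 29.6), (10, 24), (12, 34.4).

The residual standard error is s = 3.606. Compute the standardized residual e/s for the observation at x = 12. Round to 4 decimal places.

0.2773

ŷ = 7 + 2.2·12 = 33.4
e = 34.4 − 33.4 = 1
e/s = 1 / 3.606 = 0.2773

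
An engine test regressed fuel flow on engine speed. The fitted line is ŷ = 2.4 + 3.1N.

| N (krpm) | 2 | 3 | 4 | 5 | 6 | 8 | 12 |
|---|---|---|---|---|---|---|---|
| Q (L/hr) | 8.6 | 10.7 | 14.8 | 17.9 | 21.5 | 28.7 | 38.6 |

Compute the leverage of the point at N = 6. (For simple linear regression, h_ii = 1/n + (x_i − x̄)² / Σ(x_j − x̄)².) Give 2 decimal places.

N̄ = (2 + 3 + 4 + 5 + 6 + 8 + 12)/7 = 5.71429
Σ(N − N̄)² = 13.7959 + 7.36735 + 2.93878 + 0.510204 + 0.0816327 + 5.22449 + 39.5102 = 69.4286
h = 1/7 + (0.285714)²/69.4286 = 0.142857 + 0.00117578 = 0.14

h = 0.14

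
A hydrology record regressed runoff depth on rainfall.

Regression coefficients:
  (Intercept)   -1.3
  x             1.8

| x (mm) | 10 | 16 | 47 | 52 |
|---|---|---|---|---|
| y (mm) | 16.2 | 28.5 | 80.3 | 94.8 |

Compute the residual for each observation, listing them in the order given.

-0.5, 1, -3, 2.5

x=10: ŷ = -1.3 + 1.8·10 = 16.7; r = 16.2 − 16.7 = -0.5
x=16: ŷ = -1.3 + 1.8·16 = 27.5; r = 28.5 − 27.5 = 1
x=47: ŷ = -1.3 + 1.8·47 = 83.3; r = 80.3 − 83.3 = -3
x=52: ŷ = -1.3 + 1.8·52 = 92.3; r = 94.8 − 92.3 = 2.5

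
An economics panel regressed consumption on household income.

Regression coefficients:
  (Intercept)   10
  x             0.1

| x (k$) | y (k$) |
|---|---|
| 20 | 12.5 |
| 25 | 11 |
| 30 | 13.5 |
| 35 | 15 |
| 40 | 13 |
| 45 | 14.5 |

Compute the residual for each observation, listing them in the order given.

x=20: ŷ = 10 + 0.1·20 = 12; e = 12.5 − 12 = 0.5
x=25: ŷ = 10 + 0.1·25 = 12.5; e = 11 − 12.5 = -1.5
x=30: ŷ = 10 + 0.1·30 = 13; e = 13.5 − 13 = 0.5
x=35: ŷ = 10 + 0.1·35 = 13.5; e = 15 − 13.5 = 1.5
x=40: ŷ = 10 + 0.1·40 = 14; e = 13 − 14 = -1
x=45: ŷ = 10 + 0.1·45 = 14.5; e = 14.5 − 14.5 = 0

0.5, -1.5, 0.5, 1.5, -1, 0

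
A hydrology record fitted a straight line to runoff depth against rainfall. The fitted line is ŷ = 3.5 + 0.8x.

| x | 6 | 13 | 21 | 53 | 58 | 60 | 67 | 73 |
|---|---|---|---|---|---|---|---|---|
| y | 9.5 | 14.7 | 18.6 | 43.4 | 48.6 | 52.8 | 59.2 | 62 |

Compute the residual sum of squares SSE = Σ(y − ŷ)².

SSE = 19.02

x=6: ŷ = 3.5 + 0.8·6 = 8.3; e = 9.5 − 8.3 = 1.2
x=13: ŷ = 3.5 + 0.8·13 = 13.9; e = 14.7 − 13.9 = 0.8
x=21: ŷ = 3.5 + 0.8·21 = 20.3; e = 18.6 − 20.3 = -1.7
x=53: ŷ = 3.5 + 0.8·53 = 45.9; e = 43.4 − 45.9 = -2.5
x=58: ŷ = 3.5 + 0.8·58 = 49.9; e = 48.6 − 49.9 = -1.3
x=60: ŷ = 3.5 + 0.8·60 = 51.5; e = 52.8 − 51.5 = 1.3
x=67: ŷ = 3.5 + 0.8·67 = 57.1; e = 59.2 − 57.1 = 2.1
x=73: ŷ = 3.5 + 0.8·73 = 61.9; e = 62 − 61.9 = 0.1
SSE = 1.44 + 0.64 + 2.89 + 6.25 + 1.69 + 1.69 + 4.41 + 0.01 = 19.02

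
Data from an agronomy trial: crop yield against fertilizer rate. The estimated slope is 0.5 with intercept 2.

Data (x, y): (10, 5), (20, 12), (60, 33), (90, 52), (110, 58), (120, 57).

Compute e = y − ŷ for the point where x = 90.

ŷ = 2 + 0.5·90 = 47
e = 52 − 47 = 5

e = 5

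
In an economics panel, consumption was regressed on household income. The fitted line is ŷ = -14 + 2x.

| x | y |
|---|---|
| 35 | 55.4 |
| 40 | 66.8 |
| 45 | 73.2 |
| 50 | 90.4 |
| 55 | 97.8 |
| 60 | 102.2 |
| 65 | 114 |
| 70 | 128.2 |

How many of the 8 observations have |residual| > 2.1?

x=35: ŷ = -14 + 2·35 = 56; e = 55.4 − 56 = -0.6
x=40: ŷ = -14 + 2·40 = 66; e = 66.8 − 66 = 0.8
x=45: ŷ = -14 + 2·45 = 76; e = 73.2 − 76 = -2.8
x=50: ŷ = -14 + 2·50 = 86; e = 90.4 − 86 = 4.4
x=55: ŷ = -14 + 2·55 = 96; e = 97.8 − 96 = 1.8
x=60: ŷ = -14 + 2·60 = 106; e = 102.2 − 106 = -3.8
x=65: ŷ = -14 + 2·65 = 116; e = 114 − 116 = -2
x=70: ŷ = -14 + 2·70 = 126; e = 128.2 − 126 = 2.2
|e| > 2.1: x=45 (|e|=2.8), x=50 (|e|=4.4), x=60 (|e|=3.8), x=70 (|e|=2.2) → 4

4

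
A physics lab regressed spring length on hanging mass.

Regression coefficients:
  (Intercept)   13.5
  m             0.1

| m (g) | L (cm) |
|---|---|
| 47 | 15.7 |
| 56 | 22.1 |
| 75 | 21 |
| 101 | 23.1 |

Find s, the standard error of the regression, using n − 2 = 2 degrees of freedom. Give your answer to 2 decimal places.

s = 2.78

m=47: L̂ = 13.5 + 0.1·47 = 18.2; e = 15.7 − 18.2 = -2.5
m=56: L̂ = 13.5 + 0.1·56 = 19.1; e = 22.1 − 19.1 = 3
m=75: L̂ = 13.5 + 0.1·75 = 21; e = 21 − 21 = 0
m=101: L̂ = 13.5 + 0.1·101 = 23.6; e = 23.1 − 23.6 = -0.5
SSE = 6.25 + 9 + 0 + 0.25 = 15.5
s = √(15.5/2) = √7.75 ≈ 2.78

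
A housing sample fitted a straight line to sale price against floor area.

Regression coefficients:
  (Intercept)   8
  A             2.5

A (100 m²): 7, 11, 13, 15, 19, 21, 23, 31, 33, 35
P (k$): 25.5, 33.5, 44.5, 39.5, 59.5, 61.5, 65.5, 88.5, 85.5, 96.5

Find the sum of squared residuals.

SSE = 108

A=7: P̂ = 8 + 2.5·7 = 25.5; r = 25.5 − 25.5 = 0
A=11: P̂ = 8 + 2.5·11 = 35.5; r = 33.5 − 35.5 = -2
A=13: P̂ = 8 + 2.5·13 = 40.5; r = 44.5 − 40.5 = 4
A=15: P̂ = 8 + 2.5·15 = 45.5; r = 39.5 − 45.5 = -6
A=19: P̂ = 8 + 2.5·19 = 55.5; r = 59.5 − 55.5 = 4
A=21: P̂ = 8 + 2.5·21 = 60.5; r = 61.5 − 60.5 = 1
A=23: P̂ = 8 + 2.5·23 = 65.5; r = 65.5 − 65.5 = 0
A=31: P̂ = 8 + 2.5·31 = 85.5; r = 88.5 − 85.5 = 3
A=33: P̂ = 8 + 2.5·33 = 90.5; r = 85.5 − 90.5 = -5
A=35: P̂ = 8 + 2.5·35 = 95.5; r = 96.5 − 95.5 = 1
SSE = 0 + 4 + 16 + 36 + 16 + 1 + 0 + 9 + 25 + 1 = 108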